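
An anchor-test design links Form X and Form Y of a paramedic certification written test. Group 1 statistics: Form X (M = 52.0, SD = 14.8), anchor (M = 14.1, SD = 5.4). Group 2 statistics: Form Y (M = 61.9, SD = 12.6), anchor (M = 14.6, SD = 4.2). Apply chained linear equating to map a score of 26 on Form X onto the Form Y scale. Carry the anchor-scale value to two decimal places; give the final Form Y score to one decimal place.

Form X → anchor (Group 1): v = (5.4/14.8)(26 − 52.0) + 14.1 = 4.61
anchor → Form Y (Group 2): y = (12.6/4.2)(4.61 − 14.6) + 61.9 = 31.9

31.9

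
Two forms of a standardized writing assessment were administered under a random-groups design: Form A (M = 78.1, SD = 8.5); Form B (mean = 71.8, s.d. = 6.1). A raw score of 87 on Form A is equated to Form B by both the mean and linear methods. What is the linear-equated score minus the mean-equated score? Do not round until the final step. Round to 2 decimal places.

-2.51

Mean-equated: 87 + (71.8 − 78.1) = 80.70
Linear-equated: (6.1/8.5)(87 − 78.1) + 71.8 = 78.187
Difference = 78.187 − 80.70 = -2.51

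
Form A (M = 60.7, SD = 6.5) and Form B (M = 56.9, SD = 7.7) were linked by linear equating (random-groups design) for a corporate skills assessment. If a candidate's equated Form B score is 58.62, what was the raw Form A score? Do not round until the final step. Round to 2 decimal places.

62.15

Invert y = (SD_Y/SD_X)(x − M_X) + M_Y:
x = (SD_X/SD_Y)(y − M_Y) + M_X = (6.5/7.7)(58.62 − 56.9) + 60.7
x = 0.844156 × 1.720 + 60.7 = 62.15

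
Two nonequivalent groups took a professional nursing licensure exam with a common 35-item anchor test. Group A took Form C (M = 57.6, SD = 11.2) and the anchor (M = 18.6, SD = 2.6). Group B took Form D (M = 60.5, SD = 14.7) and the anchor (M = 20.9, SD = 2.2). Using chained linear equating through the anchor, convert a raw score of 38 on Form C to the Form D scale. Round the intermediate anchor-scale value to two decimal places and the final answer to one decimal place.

14.7

Form C → anchor (Group A): v = (2.6/11.2)(38 − 57.6) + 18.6 = 14.05
anchor → Form D (Group B): y = (14.7/2.2)(14.05 − 20.9) + 60.5 = 14.7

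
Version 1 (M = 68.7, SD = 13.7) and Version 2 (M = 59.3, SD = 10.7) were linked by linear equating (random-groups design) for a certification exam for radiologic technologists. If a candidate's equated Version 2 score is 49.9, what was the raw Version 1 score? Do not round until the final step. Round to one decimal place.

Invert y = (SD_Y/SD_X)(x − M_X) + M_Y:
x = (SD_X/SD_Y)(y − M_Y) + M_X = (13.7/10.7)(49.9 − 59.3) + 68.7
x = 1.280374 × -9.400 + 68.7 = 56.7

56.7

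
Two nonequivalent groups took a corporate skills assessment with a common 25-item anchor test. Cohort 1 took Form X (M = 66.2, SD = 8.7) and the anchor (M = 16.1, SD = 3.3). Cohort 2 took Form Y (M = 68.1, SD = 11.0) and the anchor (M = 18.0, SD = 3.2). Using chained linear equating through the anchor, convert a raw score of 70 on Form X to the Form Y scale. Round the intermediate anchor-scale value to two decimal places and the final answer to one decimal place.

66.5

Form X → anchor (Cohort 1): v = (3.3/8.7)(70 − 66.2) + 16.1 = 17.54
anchor → Form Y (Cohort 2): y = (11.0/3.2)(17.54 − 18.0) + 68.1 = 66.5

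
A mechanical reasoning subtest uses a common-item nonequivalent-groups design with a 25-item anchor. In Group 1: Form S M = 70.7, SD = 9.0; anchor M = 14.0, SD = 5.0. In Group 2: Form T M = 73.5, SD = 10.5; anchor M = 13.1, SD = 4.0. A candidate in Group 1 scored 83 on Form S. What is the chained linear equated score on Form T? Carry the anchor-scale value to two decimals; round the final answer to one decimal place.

Form S → anchor (Group 1): v = (5.0/9.0)(83 − 70.7) + 14.0 = 20.83
anchor → Form T (Group 2): y = (10.5/4.0)(20.83 − 13.1) + 73.5 = 93.8

93.8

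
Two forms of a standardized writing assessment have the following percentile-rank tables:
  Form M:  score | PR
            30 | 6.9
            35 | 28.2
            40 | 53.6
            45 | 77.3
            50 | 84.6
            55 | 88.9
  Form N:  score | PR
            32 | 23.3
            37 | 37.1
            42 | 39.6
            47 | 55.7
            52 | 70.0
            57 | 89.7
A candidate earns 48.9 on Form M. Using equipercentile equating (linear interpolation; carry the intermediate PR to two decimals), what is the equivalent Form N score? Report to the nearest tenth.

PR of 48.9 on Form M: 77.3 + (48.9 − 45)/(50 − 45) × (84.6 − 77.3) = 82.99
On Form N, PR 82.99 falls between score 52 (PR 70.0) and 57 (PR 89.7).
Interpolate: 52 + (82.99 − 70.0)/(89.7 − 70.0) × (57 − 52) = 55.3

55.3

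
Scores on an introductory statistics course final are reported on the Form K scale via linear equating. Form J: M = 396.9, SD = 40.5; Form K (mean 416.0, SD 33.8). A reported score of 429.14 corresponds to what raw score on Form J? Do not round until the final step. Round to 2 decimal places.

412.64

Invert y = (SD_Y/SD_X)(x − M_X) + M_Y:
x = (SD_X/SD_Y)(y − M_Y) + M_X = (40.5/33.8)(429.14 − 416.0) + 396.9
x = 1.198225 × 13.140 + 396.9 = 412.64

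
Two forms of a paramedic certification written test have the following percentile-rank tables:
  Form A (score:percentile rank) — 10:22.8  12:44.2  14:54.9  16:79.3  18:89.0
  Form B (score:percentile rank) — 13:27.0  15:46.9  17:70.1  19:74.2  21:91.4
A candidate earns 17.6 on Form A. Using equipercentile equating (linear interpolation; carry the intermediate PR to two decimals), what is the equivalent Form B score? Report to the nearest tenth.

20.5

PR of 17.6 on Form A: 79.3 + (17.6 − 16)/(18 − 16) × (89.0 − 79.3) = 87.06
On Form B, PR 87.06 falls between score 19 (PR 74.2) and 21 (PR 91.4).
Interpolate: 19 + (87.06 − 74.2)/(91.4 − 74.2) × (21 − 19) = 20.5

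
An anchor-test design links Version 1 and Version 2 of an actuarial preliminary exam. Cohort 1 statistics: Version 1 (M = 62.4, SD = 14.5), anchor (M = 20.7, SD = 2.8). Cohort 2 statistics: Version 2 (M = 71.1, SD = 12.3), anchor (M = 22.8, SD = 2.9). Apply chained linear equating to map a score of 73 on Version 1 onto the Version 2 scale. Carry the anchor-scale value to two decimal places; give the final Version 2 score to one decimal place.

70.9

Version 1 → anchor (Cohort 1): v = (2.8/14.5)(73 − 62.4) + 20.7 = 22.75
anchor → Version 2 (Cohort 2): y = (12.3/2.9)(22.75 − 22.8) + 71.1 = 70.9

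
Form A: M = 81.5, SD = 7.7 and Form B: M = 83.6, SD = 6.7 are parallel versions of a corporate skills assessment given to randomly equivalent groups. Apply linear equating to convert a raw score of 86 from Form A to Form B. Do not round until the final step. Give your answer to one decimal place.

87.5

Linear equating: y = (SD_Y/SD_X)(x − M_X) + M_Y
y = (6.7/7.7)(86 − 81.5) + 83.6
y = 0.870130 × 4.5 + 83.6 = 3.9156 + 83.6 = 87.5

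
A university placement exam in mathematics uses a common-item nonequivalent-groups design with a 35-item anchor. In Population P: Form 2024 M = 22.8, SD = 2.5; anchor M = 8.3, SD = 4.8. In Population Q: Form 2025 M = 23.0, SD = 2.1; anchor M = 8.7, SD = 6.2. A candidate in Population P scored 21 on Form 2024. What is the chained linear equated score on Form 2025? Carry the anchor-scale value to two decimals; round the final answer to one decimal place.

21.7

Form 2024 → anchor (Population P): v = (4.8/2.5)(21 − 22.8) + 8.3 = 4.84
anchor → Form 2025 (Population Q): y = (2.1/6.2)(4.84 − 8.7) + 23.0 = 21.7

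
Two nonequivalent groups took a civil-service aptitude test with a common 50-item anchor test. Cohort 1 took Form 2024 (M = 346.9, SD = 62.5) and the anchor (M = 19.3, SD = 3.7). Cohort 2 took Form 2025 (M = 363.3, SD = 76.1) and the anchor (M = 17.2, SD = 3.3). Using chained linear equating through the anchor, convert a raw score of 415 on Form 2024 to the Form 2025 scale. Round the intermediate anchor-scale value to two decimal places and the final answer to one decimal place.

Form 2024 → anchor (Cohort 1): v = (3.7/62.5)(415 − 346.9) + 19.3 = 23.33
anchor → Form 2025 (Cohort 2): y = (76.1/3.3)(23.33 − 17.2) + 363.3 = 504.7

504.7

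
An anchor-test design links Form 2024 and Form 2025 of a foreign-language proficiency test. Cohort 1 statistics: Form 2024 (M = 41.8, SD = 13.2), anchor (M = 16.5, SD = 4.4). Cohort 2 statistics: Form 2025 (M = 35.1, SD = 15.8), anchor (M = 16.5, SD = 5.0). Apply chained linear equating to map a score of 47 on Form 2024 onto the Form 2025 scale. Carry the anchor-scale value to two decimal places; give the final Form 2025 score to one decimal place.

Form 2024 → anchor (Cohort 1): v = (4.4/13.2)(47 − 41.8) + 16.5 = 18.23
anchor → Form 2025 (Cohort 2): y = (15.8/5.0)(18.23 − 16.5) + 35.1 = 40.6

40.6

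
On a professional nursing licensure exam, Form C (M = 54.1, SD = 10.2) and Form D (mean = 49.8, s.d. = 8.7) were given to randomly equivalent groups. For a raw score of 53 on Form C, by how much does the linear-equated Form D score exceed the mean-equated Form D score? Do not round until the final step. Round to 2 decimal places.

Mean-equated: 53 + (49.8 − 54.1) = 48.70
Linear-equated: (8.7/10.2)(53 − 54.1) + 49.8 = 48.862
Difference = 48.862 − 48.70 = 0.16

0.16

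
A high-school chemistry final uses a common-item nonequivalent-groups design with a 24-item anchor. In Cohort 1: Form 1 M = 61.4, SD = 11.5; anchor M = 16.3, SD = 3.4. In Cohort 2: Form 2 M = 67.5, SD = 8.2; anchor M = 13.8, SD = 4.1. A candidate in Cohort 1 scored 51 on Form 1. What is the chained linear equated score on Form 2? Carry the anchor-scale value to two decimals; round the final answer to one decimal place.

66.4

Form 1 → anchor (Cohort 1): v = (3.4/11.5)(51 − 61.4) + 16.3 = 13.23
anchor → Form 2 (Cohort 2): y = (8.2/4.1)(13.23 − 13.8) + 67.5 = 66.4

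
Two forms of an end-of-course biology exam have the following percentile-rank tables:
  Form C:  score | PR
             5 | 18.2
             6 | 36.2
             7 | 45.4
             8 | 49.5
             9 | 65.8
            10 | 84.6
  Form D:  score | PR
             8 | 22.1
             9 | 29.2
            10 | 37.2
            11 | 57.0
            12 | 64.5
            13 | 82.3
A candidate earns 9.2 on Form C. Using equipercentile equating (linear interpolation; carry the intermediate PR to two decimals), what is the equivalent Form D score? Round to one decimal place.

PR of 9.2 on Form C: 65.8 + (9.2 − 9)/(10 − 9) × (84.6 − 65.8) = 69.56
On Form D, PR 69.56 falls between score 12 (PR 64.5) and 13 (PR 82.3).
Interpolate: 12 + (69.56 − 64.5)/(82.3 − 64.5) × (13 − 12) = 12.3

12.3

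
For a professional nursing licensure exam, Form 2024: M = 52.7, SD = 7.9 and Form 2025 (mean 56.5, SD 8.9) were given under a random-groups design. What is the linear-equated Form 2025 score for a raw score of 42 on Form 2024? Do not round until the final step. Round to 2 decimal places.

Linear equating: y = (SD_Y/SD_X)(x − M_X) + M_Y
y = (8.9/7.9)(42 − 52.7) + 56.5
y = 1.126582 × -10.7 + 56.5 = -12.0544 + 56.5 = 44.45

44.45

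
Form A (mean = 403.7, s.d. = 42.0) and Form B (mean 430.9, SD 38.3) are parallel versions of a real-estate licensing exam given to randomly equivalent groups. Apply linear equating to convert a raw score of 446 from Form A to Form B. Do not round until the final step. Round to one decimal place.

469.5

Linear equating: y = (SD_Y/SD_X)(x − M_X) + M_Y
y = (38.3/42.0)(446 − 403.7) + 430.9
y = 0.911905 × 42.3 + 430.9 = 38.5736 + 430.9 = 469.5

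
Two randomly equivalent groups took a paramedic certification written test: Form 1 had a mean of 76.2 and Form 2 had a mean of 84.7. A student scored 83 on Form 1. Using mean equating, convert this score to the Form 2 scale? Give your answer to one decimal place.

Mean equating: y = x + (M_Y − M_X) = 83 + (84.7 − 76.2) = 91.5

91.5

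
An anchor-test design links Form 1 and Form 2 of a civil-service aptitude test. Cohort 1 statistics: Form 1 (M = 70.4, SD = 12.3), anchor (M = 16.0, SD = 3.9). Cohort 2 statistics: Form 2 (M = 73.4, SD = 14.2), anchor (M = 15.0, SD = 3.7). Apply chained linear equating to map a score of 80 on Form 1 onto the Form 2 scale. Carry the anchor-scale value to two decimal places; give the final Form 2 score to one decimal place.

88.9

Form 1 → anchor (Cohort 1): v = (3.9/12.3)(80 − 70.4) + 16.0 = 19.04
anchor → Form 2 (Cohort 2): y = (14.2/3.7)(19.04 − 15.0) + 73.4 = 88.9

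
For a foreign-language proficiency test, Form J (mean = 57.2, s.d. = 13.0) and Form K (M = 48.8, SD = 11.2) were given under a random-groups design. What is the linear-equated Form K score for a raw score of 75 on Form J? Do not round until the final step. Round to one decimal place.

Linear equating: y = (SD_Y/SD_X)(x − M_X) + M_Y
y = (11.2/13.0)(75 − 57.2) + 48.8
y = 0.861538 × 17.8 + 48.8 = 15.3354 + 48.8 = 64.1

64.1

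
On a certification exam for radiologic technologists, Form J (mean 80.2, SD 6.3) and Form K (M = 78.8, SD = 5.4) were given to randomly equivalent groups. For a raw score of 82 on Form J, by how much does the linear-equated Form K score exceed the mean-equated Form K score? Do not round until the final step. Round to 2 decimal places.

Mean-equated: 82 + (78.8 − 80.2) = 80.60
Linear-equated: (5.4/6.3)(82 − 80.2) + 78.8 = 80.343
Difference = 80.343 − 80.60 = -0.26

-0.26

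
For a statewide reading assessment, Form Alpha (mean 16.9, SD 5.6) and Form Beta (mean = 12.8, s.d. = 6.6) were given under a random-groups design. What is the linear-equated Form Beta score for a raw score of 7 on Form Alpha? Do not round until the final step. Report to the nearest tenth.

Linear equating: y = (SD_Y/SD_X)(x − M_X) + M_Y
y = (6.6/5.6)(7 − 16.9) + 12.8
y = 1.178571 × -9.9 + 12.8 = -11.6679 + 12.8 = 1.1

1.1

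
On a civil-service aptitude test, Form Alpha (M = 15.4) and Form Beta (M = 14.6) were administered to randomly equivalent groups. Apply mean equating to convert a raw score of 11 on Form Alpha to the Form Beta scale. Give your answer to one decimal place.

10.2

Mean equating: y = x + (M_Y − M_X) = 11 + (14.6 − 15.4) = 10.2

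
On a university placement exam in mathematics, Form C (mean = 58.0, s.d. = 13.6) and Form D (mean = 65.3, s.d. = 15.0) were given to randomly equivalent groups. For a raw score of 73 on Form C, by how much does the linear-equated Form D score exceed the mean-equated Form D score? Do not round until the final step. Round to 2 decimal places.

1.54

Mean-equated: 73 + (65.3 − 58.0) = 80.30
Linear-equated: (15.0/13.6)(73 − 58.0) + 65.3 = 81.844
Difference = 81.844 − 80.30 = 1.54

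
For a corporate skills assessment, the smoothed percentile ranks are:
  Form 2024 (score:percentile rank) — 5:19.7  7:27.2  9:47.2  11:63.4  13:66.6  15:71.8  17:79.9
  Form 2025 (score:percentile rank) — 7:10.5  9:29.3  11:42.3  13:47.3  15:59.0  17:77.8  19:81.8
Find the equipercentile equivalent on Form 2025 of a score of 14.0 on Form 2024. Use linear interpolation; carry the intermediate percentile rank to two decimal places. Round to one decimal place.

PR of 14.0 on Form 2024: 66.6 + (14.0 − 13)/(15 − 13) × (71.8 − 66.6) = 69.20
On Form 2025, PR 69.20 falls between score 15 (PR 59.0) and 17 (PR 77.8).
Interpolate: 15 + (69.20 − 59.0)/(77.8 − 59.0) × (17 − 15) = 16.1

16.1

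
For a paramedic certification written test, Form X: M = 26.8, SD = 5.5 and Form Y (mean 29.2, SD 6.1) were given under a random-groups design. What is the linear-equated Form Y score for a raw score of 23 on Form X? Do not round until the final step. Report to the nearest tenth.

Linear equating: y = (SD_Y/SD_X)(x − M_X) + M_Y
y = (6.1/5.5)(23 − 26.8) + 29.2
y = 1.109091 × -3.8 + 29.2 = -4.2145 + 29.2 = 25.0

25.0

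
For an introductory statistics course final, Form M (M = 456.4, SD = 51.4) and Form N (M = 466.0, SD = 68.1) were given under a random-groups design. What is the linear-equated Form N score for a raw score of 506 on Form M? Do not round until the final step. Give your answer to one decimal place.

531.7

Linear equating: y = (SD_Y/SD_X)(x − M_X) + M_Y
y = (68.1/51.4)(506 − 456.4) + 466.0
y = 1.324903 × 49.6 + 466.0 = 65.7152 + 466.0 = 531.7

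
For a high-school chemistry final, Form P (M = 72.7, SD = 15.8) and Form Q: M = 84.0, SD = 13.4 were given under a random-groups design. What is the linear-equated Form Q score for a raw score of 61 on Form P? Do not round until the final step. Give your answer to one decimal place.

74.1

Linear equating: y = (SD_Y/SD_X)(x − M_X) + M_Y
y = (13.4/15.8)(61 − 72.7) + 84.0
y = 0.848101 × -11.7 + 84.0 = -9.9228 + 84.0 = 74.1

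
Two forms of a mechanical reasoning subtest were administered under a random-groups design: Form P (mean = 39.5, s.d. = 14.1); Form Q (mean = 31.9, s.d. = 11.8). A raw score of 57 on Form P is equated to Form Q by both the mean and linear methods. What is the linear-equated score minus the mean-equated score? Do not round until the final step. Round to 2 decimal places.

-2.85

Mean-equated: 57 + (31.9 − 39.5) = 49.40
Linear-equated: (11.8/14.1)(57 − 39.5) + 31.9 = 46.545
Difference = 46.545 − 49.40 = -2.85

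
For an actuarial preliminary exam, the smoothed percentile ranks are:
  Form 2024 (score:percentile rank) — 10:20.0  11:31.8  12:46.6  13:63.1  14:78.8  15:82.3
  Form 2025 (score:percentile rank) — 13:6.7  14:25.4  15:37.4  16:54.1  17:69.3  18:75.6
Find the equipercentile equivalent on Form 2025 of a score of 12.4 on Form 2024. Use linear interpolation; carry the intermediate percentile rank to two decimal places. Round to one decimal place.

15.9

PR of 12.4 on Form 2024: 46.6 + (12.4 − 12)/(13 − 12) × (63.1 − 46.6) = 53.20
On Form 2025, PR 53.20 falls between score 15 (PR 37.4) and 16 (PR 54.1).
Interpolate: 15 + (53.20 − 37.4)/(54.1 − 37.4) × (16 − 15) = 15.9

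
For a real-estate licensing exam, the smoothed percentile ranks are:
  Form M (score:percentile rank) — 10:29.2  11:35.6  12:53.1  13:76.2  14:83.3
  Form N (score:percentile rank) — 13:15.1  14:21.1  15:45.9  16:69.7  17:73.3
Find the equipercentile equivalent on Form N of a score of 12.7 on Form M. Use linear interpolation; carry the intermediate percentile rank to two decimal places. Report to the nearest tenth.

16.0

PR of 12.7 on Form M: 53.1 + (12.7 − 12)/(13 − 12) × (76.2 − 53.1) = 69.27
On Form N, PR 69.27 falls between score 15 (PR 45.9) and 16 (PR 69.7).
Interpolate: 15 + (69.27 − 45.9)/(69.7 − 45.9) × (16 − 15) = 16.0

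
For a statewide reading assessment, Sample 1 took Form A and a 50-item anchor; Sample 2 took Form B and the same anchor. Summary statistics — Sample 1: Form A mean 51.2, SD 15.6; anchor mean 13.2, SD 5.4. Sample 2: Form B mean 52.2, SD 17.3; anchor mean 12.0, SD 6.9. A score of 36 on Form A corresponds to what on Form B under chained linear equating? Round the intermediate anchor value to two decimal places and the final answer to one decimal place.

Form A → anchor (Sample 1): v = (5.4/15.6)(36 − 51.2) + 13.2 = 7.94
anchor → Form B (Sample 2): y = (17.3/6.9)(7.94 − 12.0) + 52.2 = 42.0

42.0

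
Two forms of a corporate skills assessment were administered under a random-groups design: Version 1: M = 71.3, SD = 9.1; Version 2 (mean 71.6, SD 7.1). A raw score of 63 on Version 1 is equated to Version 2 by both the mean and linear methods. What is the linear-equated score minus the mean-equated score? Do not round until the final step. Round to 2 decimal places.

Mean-equated: 63 + (71.6 − 71.3) = 63.30
Linear-equated: (7.1/9.1)(63 − 71.3) + 71.6 = 65.124
Difference = 65.124 − 63.30 = 1.82

1.82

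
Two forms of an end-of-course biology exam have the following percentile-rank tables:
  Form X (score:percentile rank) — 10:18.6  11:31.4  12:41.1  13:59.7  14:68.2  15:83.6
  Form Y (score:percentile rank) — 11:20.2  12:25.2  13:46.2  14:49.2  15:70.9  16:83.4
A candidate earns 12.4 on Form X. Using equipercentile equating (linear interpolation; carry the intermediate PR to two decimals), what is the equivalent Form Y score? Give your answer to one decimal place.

PR of 12.4 on Form X: 41.1 + (12.4 − 12)/(13 − 12) × (59.7 − 41.1) = 48.54
On Form Y, PR 48.54 falls between score 13 (PR 46.2) and 14 (PR 49.2).
Interpolate: 13 + (48.54 − 46.2)/(49.2 − 46.2) × (14 − 13) = 13.8

13.8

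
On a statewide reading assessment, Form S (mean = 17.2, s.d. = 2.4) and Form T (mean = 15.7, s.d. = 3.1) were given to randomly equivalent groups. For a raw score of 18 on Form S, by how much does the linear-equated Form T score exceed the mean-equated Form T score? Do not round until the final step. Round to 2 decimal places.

0.23

Mean-equated: 18 + (15.7 − 17.2) = 16.50
Linear-equated: (3.1/2.4)(18 − 17.2) + 15.7 = 16.733
Difference = 16.733 − 16.50 = 0.23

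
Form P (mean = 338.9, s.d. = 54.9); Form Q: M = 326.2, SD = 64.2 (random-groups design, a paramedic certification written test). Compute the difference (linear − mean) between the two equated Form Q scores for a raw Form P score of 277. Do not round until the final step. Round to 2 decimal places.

Mean-equated: 277 + (326.2 − 338.9) = 264.30
Linear-equated: (64.2/54.9)(277 − 338.9) + 326.2 = 253.814
Difference = 253.814 − 264.30 = -10.49

-10.49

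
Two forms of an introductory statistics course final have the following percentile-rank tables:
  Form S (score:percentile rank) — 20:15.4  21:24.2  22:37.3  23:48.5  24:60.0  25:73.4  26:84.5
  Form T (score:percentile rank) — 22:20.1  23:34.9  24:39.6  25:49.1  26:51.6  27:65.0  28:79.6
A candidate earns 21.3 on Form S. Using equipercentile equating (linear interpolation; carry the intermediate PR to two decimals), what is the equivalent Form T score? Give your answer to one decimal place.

PR of 21.3 on Form S: 24.2 + (21.3 − 21)/(22 − 21) × (37.3 − 24.2) = 28.13
On Form T, PR 28.13 falls between score 22 (PR 20.1) and 23 (PR 34.9).
Interpolate: 22 + (28.13 − 20.1)/(34.9 − 20.1) × (23 − 22) = 22.5

22.5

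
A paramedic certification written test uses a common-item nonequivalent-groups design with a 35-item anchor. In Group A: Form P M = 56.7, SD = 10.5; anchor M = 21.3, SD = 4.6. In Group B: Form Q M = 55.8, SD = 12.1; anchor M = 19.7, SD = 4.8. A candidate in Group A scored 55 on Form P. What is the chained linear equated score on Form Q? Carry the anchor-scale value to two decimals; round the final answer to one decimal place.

58.0

Form P → anchor (Group A): v = (4.6/10.5)(55 − 56.7) + 21.3 = 20.56
anchor → Form Q (Group B): y = (12.1/4.8)(20.56 − 19.7) + 55.8 = 58.0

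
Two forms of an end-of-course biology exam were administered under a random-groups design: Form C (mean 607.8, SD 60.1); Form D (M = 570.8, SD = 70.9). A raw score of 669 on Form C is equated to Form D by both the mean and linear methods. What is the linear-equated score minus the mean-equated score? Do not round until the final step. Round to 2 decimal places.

Mean-equated: 669 + (570.8 − 607.8) = 632.00
Linear-equated: (70.9/60.1)(669 − 607.8) + 570.8 = 642.998
Difference = 642.998 − 632.00 = 11.00

11.00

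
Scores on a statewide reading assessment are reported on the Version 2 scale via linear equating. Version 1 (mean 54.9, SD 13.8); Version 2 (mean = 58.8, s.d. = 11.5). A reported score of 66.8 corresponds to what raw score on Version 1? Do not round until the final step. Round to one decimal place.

Invert y = (SD_Y/SD_X)(x − M_X) + M_Y:
x = (SD_X/SD_Y)(y − M_Y) + M_X = (13.8/11.5)(66.8 − 58.8) + 54.9
x = 1.200000 × 8.000 + 54.9 = 64.5

64.5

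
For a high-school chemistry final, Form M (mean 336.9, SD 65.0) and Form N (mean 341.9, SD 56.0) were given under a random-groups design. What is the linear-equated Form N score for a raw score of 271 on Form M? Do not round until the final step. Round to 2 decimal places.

Linear equating: y = (SD_Y/SD_X)(x − M_X) + M_Y
y = (56.0/65.0)(271 − 336.9) + 341.9
y = 0.861538 × -65.9 + 341.9 = -56.7754 + 341.9 = 285.12

285.12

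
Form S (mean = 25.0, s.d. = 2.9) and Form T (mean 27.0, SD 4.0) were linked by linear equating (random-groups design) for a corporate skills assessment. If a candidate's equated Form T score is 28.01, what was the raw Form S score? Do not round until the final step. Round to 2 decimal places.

25.73

Invert y = (SD_Y/SD_X)(x − M_X) + M_Y:
x = (SD_X/SD_Y)(y − M_Y) + M_X = (2.9/4.0)(28.01 − 27.0) + 25.0
x = 0.725000 × 1.010 + 25.0 = 25.73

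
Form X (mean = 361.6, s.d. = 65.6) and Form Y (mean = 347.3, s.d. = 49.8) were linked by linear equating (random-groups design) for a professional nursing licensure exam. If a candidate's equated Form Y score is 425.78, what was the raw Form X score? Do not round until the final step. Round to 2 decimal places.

Invert y = (SD_Y/SD_X)(x − M_X) + M_Y:
x = (SD_X/SD_Y)(y − M_Y) + M_X = (65.6/49.8)(425.78 − 347.3) + 361.6
x = 1.317269 × 78.480 + 361.6 = 464.98

464.98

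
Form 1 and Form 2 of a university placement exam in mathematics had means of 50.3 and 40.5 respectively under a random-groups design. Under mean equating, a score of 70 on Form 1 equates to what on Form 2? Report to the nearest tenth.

Mean equating: y = x + (M_Y − M_X) = 70 + (40.5 − 50.3) = 60.2

60.2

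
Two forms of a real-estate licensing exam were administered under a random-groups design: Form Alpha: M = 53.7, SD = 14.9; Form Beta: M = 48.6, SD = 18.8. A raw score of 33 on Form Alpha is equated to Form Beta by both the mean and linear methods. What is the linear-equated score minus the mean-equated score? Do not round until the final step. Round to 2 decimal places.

-5.42

Mean-equated: 33 + (48.6 − 53.7) = 27.90
Linear-equated: (18.8/14.9)(33 − 53.7) + 48.6 = 22.482
Difference = 22.482 − 27.90 = -5.42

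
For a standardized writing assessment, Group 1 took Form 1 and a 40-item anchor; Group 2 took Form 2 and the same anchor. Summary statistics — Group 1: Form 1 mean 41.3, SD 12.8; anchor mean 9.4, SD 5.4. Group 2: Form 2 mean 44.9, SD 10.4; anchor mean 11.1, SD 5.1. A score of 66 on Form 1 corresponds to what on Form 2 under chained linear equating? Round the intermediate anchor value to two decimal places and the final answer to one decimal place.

62.7

Form 1 → anchor (Group 1): v = (5.4/12.8)(66 − 41.3) + 9.4 = 19.82
anchor → Form 2 (Group 2): y = (10.4/5.1)(19.82 − 11.1) + 44.9 = 62.7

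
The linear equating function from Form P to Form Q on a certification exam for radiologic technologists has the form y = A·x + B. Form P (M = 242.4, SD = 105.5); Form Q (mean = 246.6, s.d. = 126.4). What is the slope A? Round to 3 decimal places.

A = SD_Y / SD_X = 126.4 / 105.5 = 1.198

1.198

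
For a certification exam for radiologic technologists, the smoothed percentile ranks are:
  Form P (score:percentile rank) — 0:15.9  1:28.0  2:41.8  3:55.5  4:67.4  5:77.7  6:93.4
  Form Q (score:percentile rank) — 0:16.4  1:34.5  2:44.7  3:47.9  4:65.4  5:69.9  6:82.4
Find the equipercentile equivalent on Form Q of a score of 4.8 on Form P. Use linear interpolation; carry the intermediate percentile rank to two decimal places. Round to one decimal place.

PR of 4.8 on Form P: 67.4 + (4.8 − 4)/(5 − 4) × (77.7 − 67.4) = 75.64
On Form Q, PR 75.64 falls between score 5 (PR 69.9) and 6 (PR 82.4).
Interpolate: 5 + (75.64 − 69.9)/(82.4 − 69.9) × (6 − 5) = 5.5

5.5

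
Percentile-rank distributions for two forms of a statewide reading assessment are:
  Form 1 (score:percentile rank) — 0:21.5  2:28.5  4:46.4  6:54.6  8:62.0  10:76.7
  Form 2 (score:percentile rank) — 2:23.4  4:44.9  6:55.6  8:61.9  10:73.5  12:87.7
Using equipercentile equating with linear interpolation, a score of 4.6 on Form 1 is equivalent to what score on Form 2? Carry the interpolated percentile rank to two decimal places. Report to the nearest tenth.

PR of 4.6 on Form 1: 46.4 + (4.6 − 4)/(6 − 4) × (54.6 − 46.4) = 48.86
On Form 2, PR 48.86 falls between score 4 (PR 44.9) and 6 (PR 55.6).
Interpolate: 4 + (48.86 − 44.9)/(55.6 − 44.9) × (6 − 4) = 4.7

4.7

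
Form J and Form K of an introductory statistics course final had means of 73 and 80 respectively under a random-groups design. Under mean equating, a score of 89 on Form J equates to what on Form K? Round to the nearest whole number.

96

Mean equating: y = x + (M_Y − M_X) = 89 + (80 − 73) = 96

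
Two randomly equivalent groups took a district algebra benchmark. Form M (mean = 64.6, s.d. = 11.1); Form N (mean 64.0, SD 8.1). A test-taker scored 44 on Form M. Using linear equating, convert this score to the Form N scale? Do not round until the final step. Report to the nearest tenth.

49.0

Linear equating: y = (SD_Y/SD_X)(x − M_X) + M_Y
y = (8.1/11.1)(44 − 64.6) + 64.0
y = 0.729730 × -20.6 + 64.0 = -15.0324 + 64.0 = 49.0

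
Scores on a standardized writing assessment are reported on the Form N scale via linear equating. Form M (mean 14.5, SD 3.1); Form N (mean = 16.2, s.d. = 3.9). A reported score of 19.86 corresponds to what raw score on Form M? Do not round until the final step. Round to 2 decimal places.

Invert y = (SD_Y/SD_X)(x − M_X) + M_Y:
x = (SD_X/SD_Y)(y − M_Y) + M_X = (3.1/3.9)(19.86 − 16.2) + 14.5
x = 0.794872 × 3.660 + 14.5 = 17.41

17.41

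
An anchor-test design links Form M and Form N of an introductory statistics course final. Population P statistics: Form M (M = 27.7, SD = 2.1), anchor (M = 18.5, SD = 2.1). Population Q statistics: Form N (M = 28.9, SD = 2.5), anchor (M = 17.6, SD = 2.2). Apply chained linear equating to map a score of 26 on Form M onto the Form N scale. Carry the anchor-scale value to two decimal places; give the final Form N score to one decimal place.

28.0

Form M → anchor (Population P): v = (2.1/2.1)(26 − 27.7) + 18.5 = 16.80
anchor → Form N (Population Q): y = (2.5/2.2)(16.80 − 17.6) + 28.9 = 28.0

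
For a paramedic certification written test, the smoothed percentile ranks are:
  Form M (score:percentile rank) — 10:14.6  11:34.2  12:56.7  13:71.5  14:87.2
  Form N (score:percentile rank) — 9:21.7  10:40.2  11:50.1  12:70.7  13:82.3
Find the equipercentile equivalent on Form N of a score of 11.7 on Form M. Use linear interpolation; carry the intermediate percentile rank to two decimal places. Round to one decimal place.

PR of 11.7 on Form M: 34.2 + (11.7 − 11)/(12 − 11) × (56.7 − 34.2) = 49.95
On Form N, PR 49.95 falls between score 10 (PR 40.2) and 11 (PR 50.1).
Interpolate: 10 + (49.95 − 40.2)/(50.1 − 40.2) × (11 − 10) = 11.0

11.0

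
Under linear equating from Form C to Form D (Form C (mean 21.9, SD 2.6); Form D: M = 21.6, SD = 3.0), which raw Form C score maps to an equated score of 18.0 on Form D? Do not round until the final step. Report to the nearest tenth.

18.8

Invert y = (SD_Y/SD_X)(x − M_X) + M_Y:
x = (SD_X/SD_Y)(y − M_Y) + M_X = (2.6/3.0)(18.0 − 21.6) + 21.9
x = 0.866667 × -3.600 + 21.9 = 18.8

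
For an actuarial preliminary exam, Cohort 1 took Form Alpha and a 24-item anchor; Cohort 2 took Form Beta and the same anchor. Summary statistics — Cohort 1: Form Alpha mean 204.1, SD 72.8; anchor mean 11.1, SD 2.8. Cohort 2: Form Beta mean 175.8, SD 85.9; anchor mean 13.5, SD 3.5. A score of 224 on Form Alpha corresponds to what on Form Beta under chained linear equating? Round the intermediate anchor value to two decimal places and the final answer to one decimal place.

135.8

Form Alpha → anchor (Cohort 1): v = (2.8/72.8)(224 − 204.1) + 11.1 = 11.87
anchor → Form Beta (Cohort 2): y = (85.9/3.5)(11.87 − 13.5) + 175.8 = 135.8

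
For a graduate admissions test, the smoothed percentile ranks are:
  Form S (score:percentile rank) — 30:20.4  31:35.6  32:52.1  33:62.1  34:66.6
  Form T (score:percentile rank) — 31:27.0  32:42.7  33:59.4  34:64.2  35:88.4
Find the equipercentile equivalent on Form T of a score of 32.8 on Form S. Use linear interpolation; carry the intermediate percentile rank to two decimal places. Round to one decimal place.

PR of 32.8 on Form S: 52.1 + (32.8 − 32)/(33 − 32) × (62.1 − 52.1) = 60.10
On Form T, PR 60.10 falls between score 33 (PR 59.4) and 34 (PR 64.2).
Interpolate: 33 + (60.10 − 59.4)/(64.2 − 59.4) × (34 − 33) = 33.1

33.1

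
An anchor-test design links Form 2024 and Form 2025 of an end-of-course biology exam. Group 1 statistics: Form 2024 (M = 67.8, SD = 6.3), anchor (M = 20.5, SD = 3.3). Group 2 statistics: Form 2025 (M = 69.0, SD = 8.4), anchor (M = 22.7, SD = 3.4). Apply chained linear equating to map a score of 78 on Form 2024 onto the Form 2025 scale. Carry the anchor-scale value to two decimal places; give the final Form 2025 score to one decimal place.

76.8

Form 2024 → anchor (Group 1): v = (3.3/6.3)(78 − 67.8) + 20.5 = 25.84
anchor → Form 2025 (Group 2): y = (8.4/3.4)(25.84 − 22.7) + 69.0 = 76.8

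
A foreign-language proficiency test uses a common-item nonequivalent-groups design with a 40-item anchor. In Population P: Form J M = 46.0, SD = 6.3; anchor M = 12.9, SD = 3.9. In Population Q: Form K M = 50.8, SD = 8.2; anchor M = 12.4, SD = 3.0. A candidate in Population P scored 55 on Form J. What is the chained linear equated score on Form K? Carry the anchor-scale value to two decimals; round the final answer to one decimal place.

Form J → anchor (Population P): v = (3.9/6.3)(55 − 46.0) + 12.9 = 18.47
anchor → Form K (Population Q): y = (8.2/3.0)(18.47 − 12.4) + 50.8 = 67.4

67.4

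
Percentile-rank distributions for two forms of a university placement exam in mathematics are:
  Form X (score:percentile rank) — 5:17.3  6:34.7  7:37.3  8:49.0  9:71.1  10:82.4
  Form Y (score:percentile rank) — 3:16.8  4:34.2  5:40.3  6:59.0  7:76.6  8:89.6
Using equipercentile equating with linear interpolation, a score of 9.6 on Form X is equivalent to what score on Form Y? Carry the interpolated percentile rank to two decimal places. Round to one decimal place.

7.1

PR of 9.6 on Form X: 71.1 + (9.6 − 9)/(10 − 9) × (82.4 − 71.1) = 77.88
On Form Y, PR 77.88 falls between score 7 (PR 76.6) and 8 (PR 89.6).
Interpolate: 7 + (77.88 − 76.6)/(89.6 − 76.6) × (8 − 7) = 7.1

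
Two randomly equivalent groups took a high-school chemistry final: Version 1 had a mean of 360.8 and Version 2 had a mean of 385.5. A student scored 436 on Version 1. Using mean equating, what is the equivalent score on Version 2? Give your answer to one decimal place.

460.7

Mean equating: y = x + (M_Y − M_X) = 436 + (385.5 − 360.8) = 460.7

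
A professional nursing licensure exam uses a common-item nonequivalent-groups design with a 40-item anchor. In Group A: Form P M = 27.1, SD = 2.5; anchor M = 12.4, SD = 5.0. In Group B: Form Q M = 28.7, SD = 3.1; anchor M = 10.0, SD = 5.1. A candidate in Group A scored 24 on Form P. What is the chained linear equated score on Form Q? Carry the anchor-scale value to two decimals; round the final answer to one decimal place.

Form P → anchor (Group A): v = (5.0/2.5)(24 − 27.1) + 12.4 = 6.20
anchor → Form Q (Group B): y = (3.1/5.1)(6.20 − 10.0) + 28.7 = 26.4

26.4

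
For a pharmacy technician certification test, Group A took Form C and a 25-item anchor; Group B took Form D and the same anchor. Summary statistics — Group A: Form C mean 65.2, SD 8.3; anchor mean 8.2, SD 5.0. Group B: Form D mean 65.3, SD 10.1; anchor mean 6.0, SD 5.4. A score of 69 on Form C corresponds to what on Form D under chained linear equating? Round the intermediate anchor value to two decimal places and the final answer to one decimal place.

73.7

Form C → anchor (Group A): v = (5.0/8.3)(69 − 65.2) + 8.2 = 10.49
anchor → Form D (Group B): y = (10.1/5.4)(10.49 − 6.0) + 65.3 = 73.7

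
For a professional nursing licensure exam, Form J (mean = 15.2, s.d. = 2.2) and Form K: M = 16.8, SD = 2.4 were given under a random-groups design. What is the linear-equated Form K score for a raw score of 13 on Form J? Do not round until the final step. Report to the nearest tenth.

14.4

Linear equating: y = (SD_Y/SD_X)(x − M_X) + M_Y
y = (2.4/2.2)(13 − 15.2) + 16.8
y = 1.090909 × -2.2 + 16.8 = -2.4000 + 16.8 = 14.4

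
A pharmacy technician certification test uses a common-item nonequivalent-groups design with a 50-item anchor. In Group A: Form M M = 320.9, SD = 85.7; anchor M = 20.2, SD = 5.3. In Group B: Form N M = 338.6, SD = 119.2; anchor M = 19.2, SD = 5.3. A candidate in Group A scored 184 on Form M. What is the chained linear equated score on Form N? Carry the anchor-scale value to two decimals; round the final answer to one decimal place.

Form M → anchor (Group A): v = (5.3/85.7)(184 − 320.9) + 20.2 = 11.73
anchor → Form N (Group B): y = (119.2/5.3)(11.73 − 19.2) + 338.6 = 170.6

170.6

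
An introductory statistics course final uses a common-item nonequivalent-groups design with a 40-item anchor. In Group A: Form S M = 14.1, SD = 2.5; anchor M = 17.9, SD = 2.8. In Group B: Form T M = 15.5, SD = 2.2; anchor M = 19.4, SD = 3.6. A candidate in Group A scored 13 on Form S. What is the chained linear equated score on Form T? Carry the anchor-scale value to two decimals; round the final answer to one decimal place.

Form S → anchor (Group A): v = (2.8/2.5)(13 − 14.1) + 17.9 = 16.67
anchor → Form T (Group B): y = (2.2/3.6)(16.67 − 19.4) + 15.5 = 13.8

13.8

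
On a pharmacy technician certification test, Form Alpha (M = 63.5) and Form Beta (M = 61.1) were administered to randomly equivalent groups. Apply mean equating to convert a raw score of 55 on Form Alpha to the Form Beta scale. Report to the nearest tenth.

52.6

Mean equating: y = x + (M_Y − M_X) = 55 + (61.1 − 63.5) = 52.6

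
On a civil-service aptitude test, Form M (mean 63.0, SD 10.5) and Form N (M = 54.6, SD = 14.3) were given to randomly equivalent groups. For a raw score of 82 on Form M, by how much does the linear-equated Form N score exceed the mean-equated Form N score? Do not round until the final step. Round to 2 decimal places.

Mean-equated: 82 + (54.6 − 63.0) = 73.60
Linear-equated: (14.3/10.5)(82 − 63.0) + 54.6 = 80.476
Difference = 80.476 − 73.60 = 6.88

6.88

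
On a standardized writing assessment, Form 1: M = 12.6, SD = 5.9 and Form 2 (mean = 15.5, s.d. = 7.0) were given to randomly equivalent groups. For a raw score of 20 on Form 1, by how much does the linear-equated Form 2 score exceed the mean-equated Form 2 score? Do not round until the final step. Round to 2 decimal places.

1.38

Mean-equated: 20 + (15.5 − 12.6) = 22.90
Linear-equated: (7.0/5.9)(20 − 12.6) + 15.5 = 24.280
Difference = 24.280 − 22.90 = 1.38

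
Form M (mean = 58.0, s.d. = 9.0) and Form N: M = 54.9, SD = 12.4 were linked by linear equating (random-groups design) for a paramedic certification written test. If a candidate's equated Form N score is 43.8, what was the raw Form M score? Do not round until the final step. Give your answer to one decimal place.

Invert y = (SD_Y/SD_X)(x − M_X) + M_Y:
x = (SD_X/SD_Y)(y − M_Y) + M_X = (9.0/12.4)(43.8 − 54.9) + 58.0
x = 0.725806 × -11.100 + 58.0 = 49.9

49.9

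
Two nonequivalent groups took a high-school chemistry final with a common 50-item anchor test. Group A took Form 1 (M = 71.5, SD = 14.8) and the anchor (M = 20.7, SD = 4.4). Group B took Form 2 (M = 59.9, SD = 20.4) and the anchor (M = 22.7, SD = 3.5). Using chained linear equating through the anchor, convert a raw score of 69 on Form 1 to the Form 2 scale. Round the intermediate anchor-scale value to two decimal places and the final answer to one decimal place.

Form 1 → anchor (Group A): v = (4.4/14.8)(69 − 71.5) + 20.7 = 19.96
anchor → Form 2 (Group B): y = (20.4/3.5)(19.96 − 22.7) + 59.9 = 43.9

43.9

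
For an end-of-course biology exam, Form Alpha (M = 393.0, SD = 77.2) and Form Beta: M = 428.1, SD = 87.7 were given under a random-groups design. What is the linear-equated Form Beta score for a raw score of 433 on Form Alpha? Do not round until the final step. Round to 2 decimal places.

473.54

Linear equating: y = (SD_Y/SD_X)(x − M_X) + M_Y
y = (87.7/77.2)(433 − 393.0) + 428.1
y = 1.136010 × 40.0 + 428.1 = 45.4404 + 428.1 = 473.54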